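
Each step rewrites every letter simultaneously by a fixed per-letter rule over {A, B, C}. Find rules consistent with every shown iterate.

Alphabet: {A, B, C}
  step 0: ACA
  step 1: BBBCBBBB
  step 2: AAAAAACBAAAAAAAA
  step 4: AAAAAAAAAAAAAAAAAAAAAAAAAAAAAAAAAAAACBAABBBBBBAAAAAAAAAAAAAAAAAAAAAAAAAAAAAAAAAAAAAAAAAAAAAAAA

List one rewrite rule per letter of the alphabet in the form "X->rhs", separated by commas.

A->BBB, B->AA, C->CB

  step 1 ⇒ step 2: BBBCBBBB ⇒ AA·AA·AA·CB·AA·AA·AA·AA
    B ↦ AA
    C ↦ CB
  step 0 ⇒ step 1: ACA ⇒ BBB·CB·BBB
    A ↦ BBB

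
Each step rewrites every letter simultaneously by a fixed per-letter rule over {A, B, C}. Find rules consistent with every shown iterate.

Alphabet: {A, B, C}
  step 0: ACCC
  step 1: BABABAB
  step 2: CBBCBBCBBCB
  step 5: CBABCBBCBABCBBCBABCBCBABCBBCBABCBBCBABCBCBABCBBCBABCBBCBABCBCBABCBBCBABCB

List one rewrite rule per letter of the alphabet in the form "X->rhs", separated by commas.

A->B, B->CB, C->AB

  step 1 ⇒ step 2: BABABAB ⇒ CB·B·CB·B·CB·B·CB
    A ↦ B
    B ↦ CB
  step 0 ⇒ step 1: ACCC ⇒ B·AB·AB·AB
    C ↦ AB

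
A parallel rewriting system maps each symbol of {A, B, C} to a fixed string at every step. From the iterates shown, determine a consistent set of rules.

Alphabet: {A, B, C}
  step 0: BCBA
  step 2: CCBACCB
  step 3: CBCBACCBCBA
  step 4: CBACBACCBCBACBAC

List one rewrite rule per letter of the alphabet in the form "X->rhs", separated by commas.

  step 3 ⇒ step 4: CBCBACCBCBA ⇒ CB·A·CB·A·C·CB·CB·A·CB·A·C
    A ↦ C
    B ↦ A
    C ↦ CB

A->C, B->A, C->CB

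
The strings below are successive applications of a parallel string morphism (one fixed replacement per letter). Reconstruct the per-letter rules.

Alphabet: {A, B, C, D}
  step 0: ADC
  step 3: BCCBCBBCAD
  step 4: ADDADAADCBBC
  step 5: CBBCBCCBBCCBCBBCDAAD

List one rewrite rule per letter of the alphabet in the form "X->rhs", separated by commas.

  step 4 ⇒ step 5: ADDADAADCBBC ⇒ CB·BC·BC·CB·BC·CB·CB·BC·D·A·A·D
    A ↦ CB
    B ↦ A
    C ↦ D
    D ↦ BC

A->CB, B->A, C->D, D->BC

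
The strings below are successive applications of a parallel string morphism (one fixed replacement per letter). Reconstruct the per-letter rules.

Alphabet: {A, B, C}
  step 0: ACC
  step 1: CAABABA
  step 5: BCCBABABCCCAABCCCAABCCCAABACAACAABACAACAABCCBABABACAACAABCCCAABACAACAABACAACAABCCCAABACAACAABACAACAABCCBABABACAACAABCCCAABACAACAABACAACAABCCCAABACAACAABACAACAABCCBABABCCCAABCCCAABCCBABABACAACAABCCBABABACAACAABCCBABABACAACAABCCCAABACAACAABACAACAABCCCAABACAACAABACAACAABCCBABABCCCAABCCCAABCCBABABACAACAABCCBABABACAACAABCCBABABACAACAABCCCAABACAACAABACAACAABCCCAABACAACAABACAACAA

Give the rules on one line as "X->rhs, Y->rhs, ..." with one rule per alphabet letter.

  step 0 ⇒ step 1: ACC ⇒ CAA·BA·BA
    A ↦ CAA
    C ↦ BA
    B ↦ BCC  (constrained at step 1)

A->CAA, B->BCC, C->BA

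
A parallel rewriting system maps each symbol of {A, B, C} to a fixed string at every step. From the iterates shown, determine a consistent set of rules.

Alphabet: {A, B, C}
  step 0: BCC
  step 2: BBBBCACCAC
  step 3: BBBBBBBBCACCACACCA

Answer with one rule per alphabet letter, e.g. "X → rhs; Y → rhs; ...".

A->C, B->BB, C->CA

  step 2 ⇒ step 3: BBBBCACCAC ⇒ BB·BB·BB·BB·CA·C·CA·CA·C·CA
    A ↦ C
    B ↦ BB
    C ↦ CA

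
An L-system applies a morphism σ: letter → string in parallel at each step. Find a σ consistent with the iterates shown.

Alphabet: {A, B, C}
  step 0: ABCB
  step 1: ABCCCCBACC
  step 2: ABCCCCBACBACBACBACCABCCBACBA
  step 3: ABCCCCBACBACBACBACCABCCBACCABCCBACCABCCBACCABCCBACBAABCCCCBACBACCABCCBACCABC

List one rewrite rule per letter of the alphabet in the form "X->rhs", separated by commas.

  step 2 ⇒ step 3: ABCCCCBACBACBACBACCABCCBACBA ⇒ ABC·CC·CBA·CBA·CBA·CBA·CC·ABC·CBA·CC·ABC·CBA·CC·ABC·CBA·CC·ABC·CBA·CBA·ABC·CC·CBA·CBA·CC·ABC·CBA·CC·ABC
    A ↦ ABC
    B ↦ CC
    C ↦ CBA

A->ABC, B->CC, C->CBA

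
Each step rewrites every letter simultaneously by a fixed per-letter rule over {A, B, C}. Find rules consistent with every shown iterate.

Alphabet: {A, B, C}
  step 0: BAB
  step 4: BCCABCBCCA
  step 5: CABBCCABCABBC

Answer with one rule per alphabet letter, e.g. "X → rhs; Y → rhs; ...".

A->C, B->CA, C->B

  step 4 ⇒ step 5: BCCABCBCCA ⇒ CA·B·B·C·CA·B·CA·B·B·C
    A ↦ C
    B ↦ CA
    C ↦ B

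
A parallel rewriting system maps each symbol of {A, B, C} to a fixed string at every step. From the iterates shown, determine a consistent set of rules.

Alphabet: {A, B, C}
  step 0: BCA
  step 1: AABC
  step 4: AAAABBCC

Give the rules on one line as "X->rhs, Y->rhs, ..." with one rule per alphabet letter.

A->C, B->AA, C->B

  step 0 ⇒ step 1: BCA ⇒ AA·B·C
    A ↦ C
    B ↦ AA
    C ↦ B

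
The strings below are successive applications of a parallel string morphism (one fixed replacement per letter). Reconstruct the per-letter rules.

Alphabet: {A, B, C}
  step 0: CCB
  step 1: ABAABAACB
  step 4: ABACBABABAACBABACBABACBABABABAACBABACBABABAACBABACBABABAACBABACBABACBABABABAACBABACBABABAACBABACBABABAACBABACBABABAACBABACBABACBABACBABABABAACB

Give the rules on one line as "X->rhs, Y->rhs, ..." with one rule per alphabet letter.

  step 0 ⇒ step 1: CCB ⇒ ABA·ABA·ACB
    B ↦ ACB
    C ↦ ABA
    A ↦ AB  (constrained at step 1)

A->AB, B->ACB, C->ABA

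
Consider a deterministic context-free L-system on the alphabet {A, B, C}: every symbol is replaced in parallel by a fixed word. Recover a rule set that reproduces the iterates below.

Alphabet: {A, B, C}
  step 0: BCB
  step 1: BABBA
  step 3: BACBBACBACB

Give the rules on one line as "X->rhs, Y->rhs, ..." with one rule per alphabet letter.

  step 0 ⇒ step 1: BCB ⇒ BA·B·BA
    B ↦ BA
    C ↦ B
    A ↦ C  (constrained at step 1)

A->C, B->BA, C->B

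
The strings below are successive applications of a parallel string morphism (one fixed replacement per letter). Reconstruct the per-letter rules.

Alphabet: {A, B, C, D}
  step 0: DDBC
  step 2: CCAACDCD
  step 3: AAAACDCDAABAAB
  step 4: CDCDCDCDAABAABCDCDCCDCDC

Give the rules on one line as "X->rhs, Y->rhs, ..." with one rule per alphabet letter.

  step 3 ⇒ step 4: AAAACDCDAABAAB ⇒ CD·CD·CD·CD·AA·B·AA·B·CD·CD·C·CD·CD·C
    A ↦ CD
    B ↦ C
    C ↦ AA
    D ↦ B

A->CD, B->C, C->AA, D->B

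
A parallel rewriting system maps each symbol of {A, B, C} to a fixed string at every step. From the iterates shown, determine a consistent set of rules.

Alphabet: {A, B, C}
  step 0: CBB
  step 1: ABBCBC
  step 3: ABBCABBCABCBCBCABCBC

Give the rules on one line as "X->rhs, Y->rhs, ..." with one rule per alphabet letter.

A->C, B->BC, C->AB

  step 0 ⇒ step 1: CBB ⇒ AB·BC·BC
    B ↦ BC
    C ↦ AB
    A ↦ C  (constrained at step 1)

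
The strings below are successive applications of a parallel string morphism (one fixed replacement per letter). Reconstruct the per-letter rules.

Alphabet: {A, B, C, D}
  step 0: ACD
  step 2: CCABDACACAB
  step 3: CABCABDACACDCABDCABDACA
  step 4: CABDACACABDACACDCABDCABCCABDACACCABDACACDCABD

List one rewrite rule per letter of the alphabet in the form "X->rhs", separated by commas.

A->D, B->ACA, C->CAB, D->C

  step 3 ⇒ step 4: CABCABDACACDCABDCABDACA ⇒ CAB·D·ACA·CAB·D·ACA·C·D·CAB·D·CAB·C·CAB·D·ACA·C·CAB·D·ACA·C·D·CAB·D
    A ↦ D
    B ↦ ACA
    C ↦ CAB
    D ↦ C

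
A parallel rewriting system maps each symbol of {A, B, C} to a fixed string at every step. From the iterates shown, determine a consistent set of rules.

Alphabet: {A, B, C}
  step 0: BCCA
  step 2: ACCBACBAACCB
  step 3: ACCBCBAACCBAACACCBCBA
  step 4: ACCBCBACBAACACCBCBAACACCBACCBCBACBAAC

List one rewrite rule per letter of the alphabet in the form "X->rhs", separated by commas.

A->AC, B->A, C->CB

  step 3 ⇒ step 4: ACCBCBAACCBAACACCBCBA ⇒ AC·CB·CB·A·CB·A·AC·AC·CB·CB·A·AC·AC·CB·AC·CB·CB·A·CB·A·AC
    A ↦ AC
    B ↦ A
    C ↦ CB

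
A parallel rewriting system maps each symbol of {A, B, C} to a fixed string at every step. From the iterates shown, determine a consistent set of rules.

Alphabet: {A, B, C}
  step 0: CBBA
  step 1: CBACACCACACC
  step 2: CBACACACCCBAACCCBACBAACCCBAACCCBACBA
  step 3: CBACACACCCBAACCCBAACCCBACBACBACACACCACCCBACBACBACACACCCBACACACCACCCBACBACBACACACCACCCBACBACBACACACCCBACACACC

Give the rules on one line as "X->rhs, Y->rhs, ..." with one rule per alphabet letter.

A->ACC, B->CAC, C->CBA

  step 2 ⇒ step 3: CBACACACCCBAACCCBACBAACCCBAACCCBACBA ⇒ CBA·CAC·ACC·CBA·ACC·CBA·ACC·CBA·CBA·CBA·CAC·ACC·ACC·CBA·CBA·CBA·CAC·ACC·CBA·CAC·ACC·ACC·CBA·CBA·CBA·CAC·ACC·ACC·CBA·CBA·CBA·CAC·ACC·CBA·CAC·ACC
    A ↦ ACC
    B ↦ CAC
    C ↦ CBA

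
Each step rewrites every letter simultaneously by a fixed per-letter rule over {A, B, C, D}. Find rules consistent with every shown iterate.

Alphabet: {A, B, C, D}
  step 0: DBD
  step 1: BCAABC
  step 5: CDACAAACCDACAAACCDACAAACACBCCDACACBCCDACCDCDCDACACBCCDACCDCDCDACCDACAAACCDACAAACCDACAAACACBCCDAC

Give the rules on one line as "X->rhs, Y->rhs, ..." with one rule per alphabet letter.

A->CD, B->AA, C->AC, D->BC

  step 0 ⇒ step 1: DBD ⇒ BC·AA·BC
    B ↦ AA
    D ↦ BC
    A ↦ CD  (constrained at step 1)
    C ↦ AC  (constrained at step 1)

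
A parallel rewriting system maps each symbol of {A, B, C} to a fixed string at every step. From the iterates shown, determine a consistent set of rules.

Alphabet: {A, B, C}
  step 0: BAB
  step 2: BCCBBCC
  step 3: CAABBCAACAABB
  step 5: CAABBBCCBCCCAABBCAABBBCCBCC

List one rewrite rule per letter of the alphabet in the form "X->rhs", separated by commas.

A->C, B->CAA, C->B

  step 2 ⇒ step 3: BCCBBCC ⇒ CAA·B·B·CAA·CAA·B·B
    B ↦ CAA
    C ↦ B
    A ↦ C  (constrained at step 0)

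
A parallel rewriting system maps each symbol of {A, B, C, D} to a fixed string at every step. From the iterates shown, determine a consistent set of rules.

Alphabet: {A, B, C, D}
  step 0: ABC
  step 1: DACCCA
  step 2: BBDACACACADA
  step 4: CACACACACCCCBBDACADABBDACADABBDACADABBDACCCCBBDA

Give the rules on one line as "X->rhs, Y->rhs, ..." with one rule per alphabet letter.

A->DA, B->CC, C->CA, D->BB

  step 1 ⇒ step 2: DACCCA ⇒ BB·DA·CA·CA·CA·DA
    A ↦ DA
    C ↦ CA
    D ↦ BB
  step 0 ⇒ step 1: ABC ⇒ DA·CC·CA
    B ↦ CC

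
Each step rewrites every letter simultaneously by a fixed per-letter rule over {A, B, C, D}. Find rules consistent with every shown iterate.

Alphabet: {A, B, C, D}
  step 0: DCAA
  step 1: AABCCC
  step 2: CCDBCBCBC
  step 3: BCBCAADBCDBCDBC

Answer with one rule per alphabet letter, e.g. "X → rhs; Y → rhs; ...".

A->C, B->D, C->BC, D->AA

  step 2 ⇒ step 3: CCDBCBCBC ⇒ BC·BC·AA·D·BC·D·BC·D·BC
    B ↦ D
    C ↦ BC
    D ↦ AA
  step 0 ⇒ step 1: DCAA ⇒ AA·BC·C·C
    A ↦ C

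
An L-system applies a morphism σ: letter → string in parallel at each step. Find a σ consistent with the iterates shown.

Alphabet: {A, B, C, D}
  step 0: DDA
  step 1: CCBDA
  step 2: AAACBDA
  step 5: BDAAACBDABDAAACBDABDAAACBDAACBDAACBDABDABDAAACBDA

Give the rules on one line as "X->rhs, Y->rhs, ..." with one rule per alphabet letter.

  step 1 ⇒ step 2: CCBDA ⇒ A·A·A·C·BDA
    A ↦ BDA
    B ↦ A
    C ↦ A
    D ↦ C

A->BDA, B->A, C->A, D->C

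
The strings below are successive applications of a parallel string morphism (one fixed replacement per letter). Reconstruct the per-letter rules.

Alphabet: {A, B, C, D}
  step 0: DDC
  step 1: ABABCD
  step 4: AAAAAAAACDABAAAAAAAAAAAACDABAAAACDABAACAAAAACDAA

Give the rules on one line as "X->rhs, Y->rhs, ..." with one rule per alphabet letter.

  step 0 ⇒ step 1: DDC ⇒ AB·AB·CD
    C ↦ CD
    D ↦ AB
    A ↦ AA  (constrained at step 1)
    B ↦ CA  (constrained at step 1)

A->AA, B->CA, C->CD, D->AB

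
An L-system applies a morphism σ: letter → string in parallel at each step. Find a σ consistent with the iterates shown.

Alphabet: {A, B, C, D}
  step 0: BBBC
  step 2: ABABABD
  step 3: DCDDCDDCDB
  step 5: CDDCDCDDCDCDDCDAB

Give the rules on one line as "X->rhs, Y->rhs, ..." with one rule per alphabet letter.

  step 2 ⇒ step 3: ABABABD ⇒ D·CD·D·CD·D·CD·B
    A ↦ D
    B ↦ CD
    D ↦ B
    C ↦ A  (constrained at step 0)

A->D, B->CD, C->A, D->B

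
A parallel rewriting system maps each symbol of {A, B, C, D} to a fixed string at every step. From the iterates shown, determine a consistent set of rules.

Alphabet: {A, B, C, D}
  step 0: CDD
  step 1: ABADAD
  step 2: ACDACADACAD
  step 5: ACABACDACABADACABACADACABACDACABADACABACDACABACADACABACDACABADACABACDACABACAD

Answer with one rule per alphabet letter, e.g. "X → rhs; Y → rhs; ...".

A->AC, B->D, C->AB, D->AD

  step 1 ⇒ step 2: ABADAD ⇒ AC·D·AC·AD·AC·AD
    A ↦ AC
    B ↦ D
    D ↦ AD
  step 0 ⇒ step 1: CDD ⇒ AB·AD·AD
    C ↦ AB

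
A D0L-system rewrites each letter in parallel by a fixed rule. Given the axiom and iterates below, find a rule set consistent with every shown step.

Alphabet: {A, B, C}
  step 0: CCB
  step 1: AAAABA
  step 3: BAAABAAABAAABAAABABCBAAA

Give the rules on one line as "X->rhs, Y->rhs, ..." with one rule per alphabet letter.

  step 0 ⇒ step 1: CCB ⇒ AA·AA·BA
    B ↦ BA
    C ↦ AA
    A ↦ BC  (constrained at step 1)

A->BC, B->BA, C->AA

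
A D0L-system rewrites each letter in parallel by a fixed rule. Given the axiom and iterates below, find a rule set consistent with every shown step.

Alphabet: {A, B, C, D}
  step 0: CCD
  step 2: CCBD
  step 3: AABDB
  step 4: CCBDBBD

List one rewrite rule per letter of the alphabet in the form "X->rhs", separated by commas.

A->C, B->BD, C->A, D->B

  step 3 ⇒ step 4: AABDB ⇒ C·C·BD·B·BD
    A ↦ C
    B ↦ BD
    D ↦ B
  step 2 ⇒ step 3: CCBD ⇒ A·A·BD·B
    C ↦ A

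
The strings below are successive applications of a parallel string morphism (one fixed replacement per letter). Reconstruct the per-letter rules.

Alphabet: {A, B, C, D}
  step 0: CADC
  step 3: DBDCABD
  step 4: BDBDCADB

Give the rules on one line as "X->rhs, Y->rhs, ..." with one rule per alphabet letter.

  step 3 ⇒ step 4: DBDCABD ⇒ B·D·B·D·CA·D·B
    A ↦ CA
    B ↦ D
    C ↦ D
    D ↦ B

A->CA, B->D, C->D, D->B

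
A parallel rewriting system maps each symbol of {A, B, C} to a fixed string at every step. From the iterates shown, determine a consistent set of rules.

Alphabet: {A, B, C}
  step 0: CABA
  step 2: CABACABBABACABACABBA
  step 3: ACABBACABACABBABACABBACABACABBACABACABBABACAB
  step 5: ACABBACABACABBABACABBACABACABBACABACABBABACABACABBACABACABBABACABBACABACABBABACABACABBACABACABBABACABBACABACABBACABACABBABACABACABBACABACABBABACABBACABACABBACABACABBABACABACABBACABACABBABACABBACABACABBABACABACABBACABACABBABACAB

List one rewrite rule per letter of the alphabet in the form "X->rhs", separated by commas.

  step 2 ⇒ step 3: CABACABBABACABACABBA ⇒ A·CAB·BA·CAB·A·CAB·BA·BA·CAB·BA·CAB·A·CAB·BA·CAB·A·CAB·BA·BA·CAB
    A ↦ CAB
    B ↦ BA
    C ↦ A

A->CAB, B->BA, C->A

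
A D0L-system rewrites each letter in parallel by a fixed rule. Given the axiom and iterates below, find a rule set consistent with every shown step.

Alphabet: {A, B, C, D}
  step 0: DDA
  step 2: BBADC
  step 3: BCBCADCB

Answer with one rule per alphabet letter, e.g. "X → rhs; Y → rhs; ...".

  step 2 ⇒ step 3: BBADC ⇒ BC·BC·AD·C·B
    A ↦ AD
    B ↦ BC
    C ↦ B
    D ↦ C

A->AD, B->BC, C->B, D->C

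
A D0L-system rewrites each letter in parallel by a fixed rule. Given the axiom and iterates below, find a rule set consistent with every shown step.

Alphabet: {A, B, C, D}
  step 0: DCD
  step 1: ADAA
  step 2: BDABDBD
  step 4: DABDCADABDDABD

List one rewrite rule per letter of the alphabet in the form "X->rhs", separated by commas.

A->BD, B->C, C->DA, D->A

  step 1 ⇒ step 2: ADAA ⇒ BD·A·BD·BD
    A ↦ BD
    D ↦ A
    B ↦ C  (constrained at step 2)
  step 0 ⇒ step 1: DCD ⇒ A·DA·A
    C ↦ DA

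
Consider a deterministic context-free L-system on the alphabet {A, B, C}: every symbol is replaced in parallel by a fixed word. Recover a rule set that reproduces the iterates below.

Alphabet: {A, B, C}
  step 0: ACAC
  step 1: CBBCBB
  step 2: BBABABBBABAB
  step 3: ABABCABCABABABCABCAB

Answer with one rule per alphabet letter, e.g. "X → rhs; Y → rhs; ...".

  step 2 ⇒ step 3: BBABABBBABAB ⇒ AB·AB·C·AB·C·AB·AB·AB·C·AB·C·AB
    A ↦ C
    B ↦ AB
  step 0 ⇒ step 1: ACAC ⇒ C·BB·C·BB
    C ↦ BB

A->C, B->AB, C->BB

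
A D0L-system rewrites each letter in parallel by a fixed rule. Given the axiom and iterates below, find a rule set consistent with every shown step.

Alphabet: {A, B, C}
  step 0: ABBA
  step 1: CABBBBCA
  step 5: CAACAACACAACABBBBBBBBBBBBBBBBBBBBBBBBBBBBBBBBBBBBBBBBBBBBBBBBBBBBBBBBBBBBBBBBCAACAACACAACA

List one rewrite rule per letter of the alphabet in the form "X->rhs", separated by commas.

  step 0 ⇒ step 1: ABBA ⇒ CA·BB·BB·CA
    A ↦ CA
    B ↦ BB
    C ↦ A  (constrained at step 1)

A->CA, B->BB, C->A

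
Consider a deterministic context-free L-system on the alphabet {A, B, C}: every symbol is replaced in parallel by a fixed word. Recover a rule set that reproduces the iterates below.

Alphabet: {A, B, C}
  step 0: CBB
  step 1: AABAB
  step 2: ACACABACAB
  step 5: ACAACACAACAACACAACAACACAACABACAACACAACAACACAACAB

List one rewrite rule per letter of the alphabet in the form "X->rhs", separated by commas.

A->AC, B->AB, C->A

  step 1 ⇒ step 2: AABAB ⇒ AC·AC·AB·AC·AB
    A ↦ AC
    B ↦ AB
  step 0 ⇒ step 1: CBB ⇒ A·AB·AB
    C ↦ A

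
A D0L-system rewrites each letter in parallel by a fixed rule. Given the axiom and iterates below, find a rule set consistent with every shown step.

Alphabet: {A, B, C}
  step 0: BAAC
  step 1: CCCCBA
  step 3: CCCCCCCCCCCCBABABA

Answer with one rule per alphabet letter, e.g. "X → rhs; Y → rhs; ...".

A->C, B->CC, C->BA

  step 0 ⇒ step 1: BAAC ⇒ CC·C·C·BA
    A ↦ C
    B ↦ CC
    C ↦ BA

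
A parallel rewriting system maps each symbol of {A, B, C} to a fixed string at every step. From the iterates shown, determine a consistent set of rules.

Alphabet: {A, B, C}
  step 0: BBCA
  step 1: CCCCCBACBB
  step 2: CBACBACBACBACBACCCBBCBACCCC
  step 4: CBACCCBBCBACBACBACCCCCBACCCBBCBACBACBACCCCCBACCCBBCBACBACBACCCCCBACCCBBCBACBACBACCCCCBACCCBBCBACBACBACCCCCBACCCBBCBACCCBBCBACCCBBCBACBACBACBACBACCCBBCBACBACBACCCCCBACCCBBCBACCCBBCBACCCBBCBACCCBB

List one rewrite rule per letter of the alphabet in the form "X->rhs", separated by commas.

  step 1 ⇒ step 2: CCCCCBACBB ⇒ CBA·CBA·CBA·CBA·CBA·CC·CBB·CBA·CC·CC
    A ↦ CBB
    B ↦ CC
    C ↦ CBA

A->CBB, B->CC, C->CBA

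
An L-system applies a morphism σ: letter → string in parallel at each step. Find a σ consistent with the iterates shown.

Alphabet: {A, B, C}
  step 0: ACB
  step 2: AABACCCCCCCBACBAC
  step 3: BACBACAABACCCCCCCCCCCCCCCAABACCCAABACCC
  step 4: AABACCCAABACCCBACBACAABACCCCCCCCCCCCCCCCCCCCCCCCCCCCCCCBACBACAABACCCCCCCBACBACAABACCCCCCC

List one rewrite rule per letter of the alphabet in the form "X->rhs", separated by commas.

  step 3 ⇒ step 4: BACBACAABACCCCCCCCCCCCCCCAABACCCAABACCC ⇒ AA·BAC·CC·AA·BAC·CC·BAC·BAC·AA·BAC·CC·CC·CC·CC·CC·CC·CC·CC·CC·CC·CC·CC·CC·CC·CC·BAC·BAC·AA·BAC·CC·CC·CC·BAC·BAC·AA·BAC·CC·CC·CC
    A ↦ BAC
    B ↦ AA
    C ↦ CC

A->BAC, B->AA, C->CC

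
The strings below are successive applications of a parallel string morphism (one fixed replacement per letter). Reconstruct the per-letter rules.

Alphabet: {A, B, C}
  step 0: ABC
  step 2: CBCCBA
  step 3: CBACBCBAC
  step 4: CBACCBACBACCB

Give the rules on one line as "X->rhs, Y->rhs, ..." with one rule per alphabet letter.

  step 3 ⇒ step 4: CBACBCBAC ⇒ CB·A·C·CB·A·CB·A·C·CB
    A ↦ C
    B ↦ A
    C ↦ CB

A->C, B->A, C->CB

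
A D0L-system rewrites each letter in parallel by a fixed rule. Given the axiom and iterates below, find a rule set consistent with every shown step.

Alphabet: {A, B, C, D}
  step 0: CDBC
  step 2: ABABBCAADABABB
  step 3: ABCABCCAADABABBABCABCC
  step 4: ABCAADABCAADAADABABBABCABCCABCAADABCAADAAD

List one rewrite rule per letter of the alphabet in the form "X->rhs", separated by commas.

  step 3 ⇒ step 4: ABCABCCAADABABBABCABCC ⇒ AB·C·AAD·AB·C·AAD·AAD·AB·AB·B·AB·C·AB·C·C·AB·C·AAD·AB·C·AAD·AAD
    A ↦ AB
    B ↦ C
    C ↦ AAD
    D ↦ B

A->AB, B->C, C->AAD, D->B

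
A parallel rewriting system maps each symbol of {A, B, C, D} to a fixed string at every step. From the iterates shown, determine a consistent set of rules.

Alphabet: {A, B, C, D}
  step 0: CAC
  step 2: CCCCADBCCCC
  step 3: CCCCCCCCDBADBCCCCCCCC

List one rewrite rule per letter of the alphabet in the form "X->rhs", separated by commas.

  step 2 ⇒ step 3: CCCCADBCCCC ⇒ CC·CC·CC·CC·DB·A·DB·CC·CC·CC·CC
    A ↦ DB
    B ↦ DB
    C ↦ CC
    D ↦ A

A->DB, B->DB, C->CC, D->A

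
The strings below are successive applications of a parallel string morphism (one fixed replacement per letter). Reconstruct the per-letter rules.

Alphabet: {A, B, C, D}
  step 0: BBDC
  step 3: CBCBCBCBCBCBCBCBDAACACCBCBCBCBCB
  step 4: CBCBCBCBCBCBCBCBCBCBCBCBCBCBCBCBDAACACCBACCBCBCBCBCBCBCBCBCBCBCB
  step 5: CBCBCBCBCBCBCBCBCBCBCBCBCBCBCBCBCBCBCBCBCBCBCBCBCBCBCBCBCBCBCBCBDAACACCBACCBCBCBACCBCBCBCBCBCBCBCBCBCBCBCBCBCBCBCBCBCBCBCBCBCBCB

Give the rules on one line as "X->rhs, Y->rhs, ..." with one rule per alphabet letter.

A->AC, B->CB, C->CB, D->DA

  step 4 ⇒ step 5: CBCBCBCBCBCBCBCBCBCBCBCBCBCBCBCBDAACACCBACCBCBCBCBCBCBCBCBCBCBCB ⇒ CB·CB·CB·CB·CB·CB·CB·CB·CB·CB·CB·CB·CB·CB·CB·CB·CB·CB·CB·CB·CB·CB·CB·CB·CB·CB·CB·CB·CB·CB·CB·CB·DA·AC·AC·CB·AC·CB·CB·CB·AC·CB·CB·CB·CB·CB·CB·CB·CB·CB·CB·CB·CB·CB·CB·CB·CB·CB·CB·CB·CB·CB·CB·CB
    A ↦ AC
    B ↦ CB
    C ↦ CB
    D ↦ DA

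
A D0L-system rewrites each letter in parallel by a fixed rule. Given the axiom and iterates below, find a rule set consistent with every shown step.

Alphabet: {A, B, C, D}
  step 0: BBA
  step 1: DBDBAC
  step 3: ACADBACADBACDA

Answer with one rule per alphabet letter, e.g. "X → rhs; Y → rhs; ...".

A->AC, B->DB, C->D, D->A

  step 0 ⇒ step 1: BBA ⇒ DB·DB·AC
    A ↦ AC
    B ↦ DB
    C ↦ D  (constrained at step 1)
    D ↦ A  (constrained at step 1)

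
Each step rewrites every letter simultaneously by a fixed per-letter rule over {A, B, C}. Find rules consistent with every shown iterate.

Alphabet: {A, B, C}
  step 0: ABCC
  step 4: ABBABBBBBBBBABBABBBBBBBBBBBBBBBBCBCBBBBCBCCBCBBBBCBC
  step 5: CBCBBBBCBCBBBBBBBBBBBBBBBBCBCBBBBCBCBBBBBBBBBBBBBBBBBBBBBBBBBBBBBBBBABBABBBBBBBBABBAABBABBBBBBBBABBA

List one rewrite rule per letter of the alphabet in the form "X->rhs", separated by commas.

A->CBC, B->BB, C->A

  step 4 ⇒ step 5: ABBABBBBBBBBABBABBBBBBBBBBBBBBBBCBCBBBBCBCCBCBBBBCBC ⇒ CBC·BB·BB·CBC·BB·BB·BB·BB·BB·BB·BB·BB·CBC·BB·BB·CBC·BB·BB·BB·BB·BB·BB·BB·BB·BB·BB·BB·BB·BB·BB·BB·BB·A·BB·A·BB·BB·BB·BB·A·BB·A·A·BB·A·BB·BB·BB·BB·A·BB·A
    A ↦ CBC
    B ↦ BB
    C ↦ A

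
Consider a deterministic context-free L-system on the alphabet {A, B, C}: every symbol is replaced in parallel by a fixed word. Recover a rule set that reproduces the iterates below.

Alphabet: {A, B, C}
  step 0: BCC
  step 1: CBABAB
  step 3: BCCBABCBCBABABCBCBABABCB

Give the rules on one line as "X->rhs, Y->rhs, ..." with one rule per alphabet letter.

  step 0 ⇒ step 1: BCC ⇒ CB·AB·AB
    B ↦ CB
    C ↦ AB
    A ↦ BC  (constrained at step 1)

A->BC, B->CB, C->AB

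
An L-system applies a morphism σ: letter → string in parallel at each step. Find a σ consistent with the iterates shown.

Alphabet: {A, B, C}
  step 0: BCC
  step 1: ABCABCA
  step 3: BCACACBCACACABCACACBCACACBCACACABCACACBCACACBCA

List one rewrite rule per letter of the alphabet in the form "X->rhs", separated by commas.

  step 0 ⇒ step 1: BCC ⇒ A·BCA·BCA
    B ↦ A
    C ↦ BCA
    A ↦ CAC  (constrained at step 1)

A->CAC, B->A, C->BCA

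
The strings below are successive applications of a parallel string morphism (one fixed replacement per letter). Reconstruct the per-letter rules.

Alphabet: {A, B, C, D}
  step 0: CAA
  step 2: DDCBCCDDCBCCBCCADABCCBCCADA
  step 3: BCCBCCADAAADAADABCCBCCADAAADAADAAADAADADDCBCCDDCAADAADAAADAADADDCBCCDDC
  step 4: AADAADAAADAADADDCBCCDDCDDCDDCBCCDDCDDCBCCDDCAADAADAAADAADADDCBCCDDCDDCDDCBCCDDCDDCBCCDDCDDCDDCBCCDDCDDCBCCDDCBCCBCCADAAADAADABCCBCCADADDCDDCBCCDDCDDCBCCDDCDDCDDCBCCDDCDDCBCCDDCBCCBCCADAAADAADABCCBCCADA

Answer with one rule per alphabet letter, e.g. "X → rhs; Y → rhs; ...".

A->DDC, B->A, C->ADA, D->BCC

  step 3 ⇒ step 4: BCCBCCADAAADAADABCCBCCADAAADAADAAADAADADDCBCCDDCAADAADAAADAADADDCBCCDDC ⇒ A·ADA·ADA·A·ADA·ADA·DDC·BCC·DDC·DDC·DDC·BCC·DDC·DDC·BCC·DDC·A·ADA·ADA·A·ADA·ADA·DDC·BCC·DDC·DDC·DDC·BCC·DDC·DDC·BCC·DDC·DDC·DDC·BCC·DDC·DDC·BCC·DDC·BCC·BCC·ADA·A·ADA·ADA·BCC·BCC·ADA·DDC·DDC·BCC·DDC·DDC·BCC·DDC·DDC·DDC·BCC·DDC·DDC·BCC·DDC·BCC·BCC·ADA·A·ADA·ADA·BCC·BCC·ADA
    A ↦ DDC
    B ↦ A
    C ↦ ADA
    D ↦ BCC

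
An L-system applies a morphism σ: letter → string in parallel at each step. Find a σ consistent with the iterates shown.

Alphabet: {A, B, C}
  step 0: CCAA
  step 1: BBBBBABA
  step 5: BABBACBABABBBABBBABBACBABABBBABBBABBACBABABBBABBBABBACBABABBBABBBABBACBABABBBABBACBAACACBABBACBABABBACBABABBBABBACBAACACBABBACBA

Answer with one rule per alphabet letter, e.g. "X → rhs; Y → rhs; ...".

  step 0 ⇒ step 1: CCAA ⇒ BB·BB·BA·BA
    A ↦ BA
    C ↦ BB
    B ↦ AC  (constrained at step 1)

A->BA, B->AC, C->BB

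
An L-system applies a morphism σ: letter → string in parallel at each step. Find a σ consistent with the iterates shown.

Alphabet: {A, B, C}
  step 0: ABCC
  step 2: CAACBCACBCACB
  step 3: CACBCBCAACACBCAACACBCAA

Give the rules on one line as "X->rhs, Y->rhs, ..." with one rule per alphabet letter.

  step 2 ⇒ step 3: CAACBCACBCACB ⇒ CA·CB·CB·CA·A·CA·CB·CA·A·CA·CB·CA·A
    A ↦ CB
    B ↦ A
    C ↦ CA

A->CB, B->A, C->CA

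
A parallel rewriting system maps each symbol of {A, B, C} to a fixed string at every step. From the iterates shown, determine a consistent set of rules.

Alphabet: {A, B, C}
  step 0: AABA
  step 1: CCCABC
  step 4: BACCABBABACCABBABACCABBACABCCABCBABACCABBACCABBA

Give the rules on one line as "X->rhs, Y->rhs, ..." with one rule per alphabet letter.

  step 0 ⇒ step 1: AABA ⇒ C·C·CAB·C
    A ↦ C
    B ↦ CAB
    C ↦ BA  (constrained at step 1)

A->C, B->CAB, C->BA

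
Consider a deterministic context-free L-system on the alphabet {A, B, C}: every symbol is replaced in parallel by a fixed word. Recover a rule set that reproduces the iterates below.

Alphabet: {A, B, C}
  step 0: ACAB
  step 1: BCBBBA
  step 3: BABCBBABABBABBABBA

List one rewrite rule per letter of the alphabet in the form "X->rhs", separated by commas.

  step 0 ⇒ step 1: ACAB ⇒ B·CB·B·BA
    A ↦ B
    B ↦ BA
    C ↦ CB

A->B, B->BA, C->CB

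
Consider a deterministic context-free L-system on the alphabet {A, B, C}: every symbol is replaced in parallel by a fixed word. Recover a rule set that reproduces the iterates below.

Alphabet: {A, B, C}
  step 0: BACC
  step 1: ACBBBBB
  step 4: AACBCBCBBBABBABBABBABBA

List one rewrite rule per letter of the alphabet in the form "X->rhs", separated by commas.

  step 0 ⇒ step 1: BACC ⇒ A·CB·BB·BB
    A ↦ CB
    B ↦ A
    C ↦ BB

A->CB, B->A, C->BB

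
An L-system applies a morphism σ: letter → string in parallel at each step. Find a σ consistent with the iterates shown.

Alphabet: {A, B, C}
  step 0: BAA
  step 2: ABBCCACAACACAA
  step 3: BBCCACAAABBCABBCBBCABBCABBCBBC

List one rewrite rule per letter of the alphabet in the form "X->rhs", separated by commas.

A->BBC, B->CA, C->A

  step 2 ⇒ step 3: ABBCCACAACACAA ⇒ BBC·CA·CA·A·A·BBC·A·BBC·BBC·A·BBC·A·BBC·BBC
    A ↦ BBC
    B ↦ CA
    C ↦ A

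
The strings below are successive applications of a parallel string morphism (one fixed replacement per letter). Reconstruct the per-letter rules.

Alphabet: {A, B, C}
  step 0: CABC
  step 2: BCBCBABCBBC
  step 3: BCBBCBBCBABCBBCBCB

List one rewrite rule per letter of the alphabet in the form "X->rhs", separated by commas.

A->BA, B->BC, C->B

  step 2 ⇒ step 3: BCBCBABCBBC ⇒ BC·B·BC·B·BC·BA·BC·B·BC·BC·B
    A ↦ BA
    B ↦ BC
    C ↦ B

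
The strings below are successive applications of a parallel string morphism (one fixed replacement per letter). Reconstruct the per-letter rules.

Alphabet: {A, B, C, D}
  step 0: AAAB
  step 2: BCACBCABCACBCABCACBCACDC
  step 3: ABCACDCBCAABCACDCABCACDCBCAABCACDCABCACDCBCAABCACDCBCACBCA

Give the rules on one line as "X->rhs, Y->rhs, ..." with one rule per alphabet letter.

  step 2 ⇒ step 3: BCACBCABCACBCABCACBCACDC ⇒ A·BCA·CDC·BCA·A·BCA·CDC·A·BCA·CDC·BCA·A·BCA·CDC·A·BCA·CDC·BCA·A·BCA·CDC·BCA·C·BCA
    A ↦ CDC
    B ↦ A
    C ↦ BCA
    D ↦ C

A->CDC, B->A, C->BCA, D->C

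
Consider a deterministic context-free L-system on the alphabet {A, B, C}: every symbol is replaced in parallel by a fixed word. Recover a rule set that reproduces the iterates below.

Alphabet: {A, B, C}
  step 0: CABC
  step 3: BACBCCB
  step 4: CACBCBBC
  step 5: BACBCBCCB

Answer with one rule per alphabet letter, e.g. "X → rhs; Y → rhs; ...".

A->AC, B->C, C->B

  step 4 ⇒ step 5: CACBCBBC ⇒ B·AC·B·C·B·C·C·B
    A ↦ AC
    B ↦ C
    C ↦ B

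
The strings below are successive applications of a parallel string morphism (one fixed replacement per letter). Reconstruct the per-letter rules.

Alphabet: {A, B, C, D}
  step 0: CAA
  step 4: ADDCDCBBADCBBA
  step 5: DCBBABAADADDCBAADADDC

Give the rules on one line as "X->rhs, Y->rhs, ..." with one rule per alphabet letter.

A->DC, B->AD, C->A, D->B

  step 4 ⇒ step 5: ADDCDCBBADCBBA ⇒ DC·B·B·A·B·A·AD·AD·DC·B·A·AD·AD·DC
    A ↦ DC
    B ↦ AD
    C ↦ A
    D ↦ B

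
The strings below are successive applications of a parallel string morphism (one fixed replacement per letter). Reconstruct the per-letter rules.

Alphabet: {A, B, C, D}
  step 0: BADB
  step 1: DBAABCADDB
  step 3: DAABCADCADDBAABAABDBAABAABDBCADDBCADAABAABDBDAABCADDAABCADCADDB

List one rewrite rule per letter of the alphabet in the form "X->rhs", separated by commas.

  step 0 ⇒ step 1: BADB ⇒ DB·AAB·CAD·DB
    A ↦ AAB
    B ↦ DB
    D ↦ CAD
    C ↦ D  (constrained at step 1)

A->AAB, B->DB, C->D, D->CAD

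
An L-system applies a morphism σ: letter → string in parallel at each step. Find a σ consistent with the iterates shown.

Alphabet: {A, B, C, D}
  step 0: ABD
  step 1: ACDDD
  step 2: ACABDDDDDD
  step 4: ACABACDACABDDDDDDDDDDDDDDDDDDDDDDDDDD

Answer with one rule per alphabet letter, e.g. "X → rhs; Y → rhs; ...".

A->AC, B->D, C->AB, D->DD

  step 1 ⇒ step 2: ACDDD ⇒ AC·AB·DD·DD·DD
    A ↦ AC
    C ↦ AB
    D ↦ DD
  step 0 ⇒ step 1: ABD ⇒ AC·D·DD
    B ↦ D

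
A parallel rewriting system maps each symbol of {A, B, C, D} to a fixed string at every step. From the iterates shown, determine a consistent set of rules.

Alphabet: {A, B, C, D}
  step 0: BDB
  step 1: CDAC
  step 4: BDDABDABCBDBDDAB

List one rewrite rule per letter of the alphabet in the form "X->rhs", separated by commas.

  step 0 ⇒ step 1: BDB ⇒ C·DA·C
    B ↦ C
    D ↦ DA
    A ↦ B  (constrained at step 1)
    C ↦ BD  (constrained at step 1)

A->B, B->C, C->BD, D->DA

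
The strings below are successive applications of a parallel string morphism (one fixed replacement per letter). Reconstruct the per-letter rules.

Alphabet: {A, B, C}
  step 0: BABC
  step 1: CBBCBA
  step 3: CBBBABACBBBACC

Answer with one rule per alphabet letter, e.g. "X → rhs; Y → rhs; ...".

  step 0 ⇒ step 1: BABC ⇒ C·BB·C·BA
    A ↦ BB
    B ↦ C
    C ↦ BA

A->BB, B->C, C->BA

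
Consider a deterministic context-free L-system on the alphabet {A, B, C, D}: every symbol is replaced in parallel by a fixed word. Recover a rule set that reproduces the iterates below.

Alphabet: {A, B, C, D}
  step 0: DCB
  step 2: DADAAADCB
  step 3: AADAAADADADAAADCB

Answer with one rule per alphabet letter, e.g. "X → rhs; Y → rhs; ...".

A->DA, B->CB, C->D, D->AA

  step 2 ⇒ step 3: DADAAADCB ⇒ AA·DA·AA·DA·DA·DA·AA·D·CB
    A ↦ DA
    B ↦ CB
    C ↦ D
    D ↦ AA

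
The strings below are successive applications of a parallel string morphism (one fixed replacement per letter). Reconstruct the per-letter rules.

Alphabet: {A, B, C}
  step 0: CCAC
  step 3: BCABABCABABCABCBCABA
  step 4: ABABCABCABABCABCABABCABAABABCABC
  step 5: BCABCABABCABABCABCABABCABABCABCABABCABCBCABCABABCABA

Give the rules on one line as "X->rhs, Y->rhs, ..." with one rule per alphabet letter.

A->BC, B->A, C->BA

  step 4 ⇒ step 5: ABABCABCABABCABCABABCABAABABCABC ⇒ BC·A·BC·A·BA·BC·A·BA·BC·A·BC·A·BA·BC·A·BA·BC·A·BC·A·BA·BC·A·BC·BC·A·BC·A·BA·BC·A·BA
    A ↦ BC
    B ↦ A
    C ↦ BA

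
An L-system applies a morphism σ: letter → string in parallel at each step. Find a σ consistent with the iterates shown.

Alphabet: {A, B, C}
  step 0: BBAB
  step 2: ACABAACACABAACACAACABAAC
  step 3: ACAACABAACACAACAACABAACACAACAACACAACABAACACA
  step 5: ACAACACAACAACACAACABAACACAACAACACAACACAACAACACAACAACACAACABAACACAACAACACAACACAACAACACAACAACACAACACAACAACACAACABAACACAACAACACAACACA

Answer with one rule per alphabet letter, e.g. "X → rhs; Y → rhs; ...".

  step 2 ⇒ step 3: ACABAACACABAACACAACABAAC ⇒ AC·A·AC·ABA·AC·AC·A·AC·A·AC·ABA·AC·AC·A·AC·A·AC·AC·A·AC·ABA·AC·AC·A
    A ↦ AC
    B ↦ ABA
    C ↦ A

A->AC, B->ABA, C->A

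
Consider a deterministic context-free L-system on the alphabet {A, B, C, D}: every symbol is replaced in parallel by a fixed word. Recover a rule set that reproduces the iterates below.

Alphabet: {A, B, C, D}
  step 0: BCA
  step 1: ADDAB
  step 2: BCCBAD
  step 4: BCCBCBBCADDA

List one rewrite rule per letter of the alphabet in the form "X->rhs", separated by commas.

A->B, B->AD, C->DA, D->C

  step 1 ⇒ step 2: ADDAB ⇒ B·C·C·B·AD
    A ↦ B
    B ↦ AD
    D ↦ C
  step 0 ⇒ step 1: BCA ⇒ AD·DA·B
    C ↦ DA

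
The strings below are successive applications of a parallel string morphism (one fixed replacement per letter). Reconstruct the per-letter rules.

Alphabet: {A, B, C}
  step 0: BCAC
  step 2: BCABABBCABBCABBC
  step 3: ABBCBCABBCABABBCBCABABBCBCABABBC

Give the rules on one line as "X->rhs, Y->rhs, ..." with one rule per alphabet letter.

  step 2 ⇒ step 3: BCABABBCABBCABBC ⇒ AB·BC·BC·AB·BC·AB·AB·BC·BC·AB·AB·BC·BC·AB·AB·BC
    A ↦ BC
    B ↦ AB
    C ↦ BC

A->BC, B->AB, C->BC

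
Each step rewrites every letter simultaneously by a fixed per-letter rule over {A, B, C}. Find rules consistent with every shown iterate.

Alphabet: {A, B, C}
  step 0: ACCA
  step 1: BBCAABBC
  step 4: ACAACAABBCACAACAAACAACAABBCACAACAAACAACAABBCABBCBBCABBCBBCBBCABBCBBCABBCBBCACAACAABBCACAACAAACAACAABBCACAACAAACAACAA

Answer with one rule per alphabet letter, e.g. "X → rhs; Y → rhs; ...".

  step 0 ⇒ step 1: ACCA ⇒ BBC·A·A·BBC
    A ↦ BBC
    C ↦ A
    B ↦ ACA  (constrained at step 1)

A->BBC, B->ACA, C->A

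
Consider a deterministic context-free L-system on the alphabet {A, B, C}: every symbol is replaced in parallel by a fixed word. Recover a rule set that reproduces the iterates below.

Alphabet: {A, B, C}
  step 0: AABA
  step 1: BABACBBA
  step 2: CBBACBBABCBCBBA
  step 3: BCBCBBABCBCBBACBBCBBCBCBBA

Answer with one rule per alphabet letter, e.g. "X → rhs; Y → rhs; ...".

A->BA, B->CB, C->B

  step 2 ⇒ step 3: CBBACBBABCBCBBA ⇒ B·CB·CB·BA·B·CB·CB·BA·CB·B·CB·B·CB·CB·BA
    A ↦ BA
    B ↦ CB
    C ↦ B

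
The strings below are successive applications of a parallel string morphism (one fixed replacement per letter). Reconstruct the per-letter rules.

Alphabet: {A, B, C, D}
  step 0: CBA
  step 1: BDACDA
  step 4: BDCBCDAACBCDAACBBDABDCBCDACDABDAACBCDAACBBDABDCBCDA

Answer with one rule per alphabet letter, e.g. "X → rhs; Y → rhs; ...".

  step 0 ⇒ step 1: CBA ⇒ BD·A·CDA
    A ↦ CDA
    B ↦ A
    C ↦ BD
    D ↦ CB  (constrained at step 1)

A->CDA, B->A, C->BD, D->CB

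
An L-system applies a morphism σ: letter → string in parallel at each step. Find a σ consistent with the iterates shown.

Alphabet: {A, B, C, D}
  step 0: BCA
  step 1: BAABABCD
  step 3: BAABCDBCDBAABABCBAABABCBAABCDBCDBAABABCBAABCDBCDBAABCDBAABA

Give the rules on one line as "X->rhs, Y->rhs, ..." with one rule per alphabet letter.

  step 0 ⇒ step 1: BCA ⇒ BAA·BA·BCD
    A ↦ BCD
    B ↦ BAA
    C ↦ BA
    D ↦ BC  (constrained at step 1)

A->BCD, B->BAA, C->BA, D->BC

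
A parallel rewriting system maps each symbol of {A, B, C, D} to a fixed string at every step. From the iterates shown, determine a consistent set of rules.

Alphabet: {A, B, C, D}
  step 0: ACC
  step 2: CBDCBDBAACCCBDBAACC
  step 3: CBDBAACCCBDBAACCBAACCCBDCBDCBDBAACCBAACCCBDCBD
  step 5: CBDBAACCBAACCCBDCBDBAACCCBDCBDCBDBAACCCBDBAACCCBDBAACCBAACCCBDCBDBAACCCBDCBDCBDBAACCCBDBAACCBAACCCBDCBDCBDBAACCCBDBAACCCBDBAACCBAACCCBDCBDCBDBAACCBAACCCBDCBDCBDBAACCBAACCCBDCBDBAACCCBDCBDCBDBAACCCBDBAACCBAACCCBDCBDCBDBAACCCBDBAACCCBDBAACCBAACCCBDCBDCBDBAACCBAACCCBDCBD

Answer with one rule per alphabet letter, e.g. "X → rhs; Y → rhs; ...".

A->C, B->BAA, C->CBD, D->CC

  step 2 ⇒ step 3: CBDCBDBAACCCBDBAACC ⇒ CBD·BAA·CC·CBD·BAA·CC·BAA·C·C·CBD·CBD·CBD·BAA·CC·BAA·C·C·CBD·CBD
    A ↦ C
    B ↦ BAA
    C ↦ CBD
    D ↦ CC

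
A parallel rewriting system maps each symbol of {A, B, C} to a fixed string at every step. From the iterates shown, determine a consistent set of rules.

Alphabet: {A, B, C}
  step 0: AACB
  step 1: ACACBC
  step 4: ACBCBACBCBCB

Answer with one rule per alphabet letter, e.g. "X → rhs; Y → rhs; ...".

  step 0 ⇒ step 1: AACB ⇒ AC·AC·B·C
    A ↦ AC
    B ↦ C
    C ↦ B

A->AC, B->C, C->B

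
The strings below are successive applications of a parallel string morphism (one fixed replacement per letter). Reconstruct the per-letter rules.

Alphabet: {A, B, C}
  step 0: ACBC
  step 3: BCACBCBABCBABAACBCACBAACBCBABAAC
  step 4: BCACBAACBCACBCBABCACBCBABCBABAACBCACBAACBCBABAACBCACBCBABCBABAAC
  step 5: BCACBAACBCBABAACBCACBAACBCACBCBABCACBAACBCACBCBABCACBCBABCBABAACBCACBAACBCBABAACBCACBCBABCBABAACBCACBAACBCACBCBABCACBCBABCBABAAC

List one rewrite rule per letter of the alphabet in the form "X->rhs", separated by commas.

  step 4 ⇒ step 5: BCACBAACBCACBCBABCACBCBABCBABAACBCACBAACBCBABAACBCACBCBABCBABAAC ⇒ BC·AC·BA·AC·BC·BA·BA·AC·BC·AC·BA·AC·BC·AC·BC·BA·BC·AC·BA·AC·BC·AC·BC·BA·BC·AC·BC·BA·BC·BA·BA·AC·BC·AC·BA·AC·BC·BA·BA·AC·BC·AC·BC·BA·BC·BA·BA·AC·BC·AC·BA·AC·BC·AC·BC·BA·BC·AC·BC·BA·BC·BA·BA·AC
    A ↦ BA
    B ↦ BC
    C ↦ AC

A->BA, B->BC, C->AC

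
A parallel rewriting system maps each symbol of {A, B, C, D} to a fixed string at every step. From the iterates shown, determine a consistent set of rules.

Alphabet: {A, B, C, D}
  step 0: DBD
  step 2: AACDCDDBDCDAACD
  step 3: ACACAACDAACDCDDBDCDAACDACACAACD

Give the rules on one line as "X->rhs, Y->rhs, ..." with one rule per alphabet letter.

  step 2 ⇒ step 3: AACDCDDBDCDAACD ⇒ AC·AC·AA·CD·AA·CD·CD·DBD·CD·AA·CD·AC·AC·AA·CD
    A ↦ AC
    B ↦ DBD
    C ↦ AA
    D ↦ CD

A->AC, B->DBD, C->AA, D->CD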